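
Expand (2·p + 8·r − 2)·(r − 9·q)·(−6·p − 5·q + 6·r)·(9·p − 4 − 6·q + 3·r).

(2·p + 8·r − 2)·(r − 9·q)·(−6·p − 5·q + 6·r)·(9·p − 4 − 6·q + 3·r)
= (2·p·r − 18·p·q + 8·r^2 − 72·q·r − 2·r + 18·q)·(−6·p − 5·q + 6·r)·(9·p − 4 − 6·q + 3·r)    [distributive law]
= (−12·p^2·r − 10·p·q·r + 12·p·r^2 + 108·p^2·q + 90·p·q^2 − 108·p·q·r − 48·p·r^2 − 40·q·r^2 + 48·r^3 + 432·p·q·r + 360·q^2·r − 432·q·r^2 + 12·p·r + 10·q·r − 12·r^2 − 108·p·q − 90·q^2 + 108·q·r)·(9·p − 4 − 6·q + 3·r)    [distributive law]
= (−12·p^2·r + 314·p·q·r − 36·p·r^2 + 108·p^2·q + 90·p·q^2 − 472·q·r^2 + 48·r^3 + 360·q^2·r + 12·p·r + 118·q·r − 12·r^2 − 108·p·q − 90·q^2)·(9·p − 4 − 6·q + 3·r)    [combine like terms]
= −108·p^3·r + 48·p^2·r + 72·p^2·q·r − 36·p^2·r^2 + 2826·p^2·q·r − 1256·p·q·r − 1884·p·q^2·r + 942·p·q·r^2 − 324·p^2·r^2 + 144·p·r^2 + 216·p·q·r^2 − 108·p·r^3 + 972·p^3·q − 432·p^2·q − 648·p^2·q^2 + 324·p^2·q·r + 810·p^2·q^2 − 360·p·q^2 − 540·p·q^3 + 270·p·q^2·r − 4248·p·q·r^2 + 1888·q·r^2 + 2832·q^2·r^2 − 1416·q·r^3 + 432·p·r^3 − 192·r^3 − 288·q·r^3 + 144·r^4 + 3240·p·q^2·r − 1440·q^2·r − 2160·q^3·r + 1080·q^2·r^2 + 108·p^2·r − 48·p·r − 72·p·q·r + 36·p·r^2 + 1062·p·q·r − 472·q·r − 708·q^2·r + 354·q·r^2 − 108·p·r^2 + 48·r^2 + 72·q·r^2 − 36·r^3 − 972·p^2·q + 432·p·q + 648·p·q^2 − 324·p·q·r − 810·p·q^2 + 360·q^2 + 540·q^3 − 270·q^2·r    [distributive law]
= −108·p^3·r + 156·p^2·r + 3222·p^2·q·r − 360·p^2·r^2 − 590·p·q·r + 1626·p·q^2·r − 3090·p·q·r^2 + 72·p·r^2 + 324·p·r^3 + 972·p^3·q − 1404·p^2·q + 162·p^2·q^2 − 522·p·q^2 − 540·p·q^3 + 2314·q·r^2 + 3912·q^2·r^2 − 1704·q·r^3 − 228·r^3 + 144·r^4 − 2418·q^2·r − 2160·q^3·r − 48·p·r − 472·q·r + 48·r^2 + 432·p·q + 360·q^2 + 540·q^3    [combine like terms]

−108·p^3·r + 156·p^2·r + 3222·p^2·q·r − 360·p^2·r^2 − 590·p·q·r + 1626·p·q^2·r − 3090·p·q·r^2 + 72·p·r^2 + 324·p·r^3 + 972·p^3·q − 1404·p^2·q + 162·p^2·q^2 − 522·p·q^2 − 540·p·q^3 + 2314·q·r^2 + 3912·q^2·r^2 − 1704·q·r^3 − 228·r^3 + 144·r^4 − 2418·q^2·r − 2160·q^3·r − 48·p·r − 472·q·r + 48·r^2 + 432·p·q + 360·q^2 + 540·q^3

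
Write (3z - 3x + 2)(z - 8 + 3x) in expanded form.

(3z - 3x + 2)(z - 8 + 3x)
= 3z² - 24z + 9xz - 3xz + 24x - 9x² + 2z - 16 + 6x    [distributive law]
= 3z² - 22z + 6xz + 30x - 9x² - 16    [combine like terms]

3z² - 22z + 6xz + 30x - 9x² - 16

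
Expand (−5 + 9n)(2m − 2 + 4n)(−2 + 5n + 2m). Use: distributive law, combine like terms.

40m − 162mn − 20m^2 − 20 + 126n − 262n^2 + 162mn^2 + 36m^2n + 180n^3

(−5 + 9n)(2m − 2 + 4n)(−2 + 5n + 2m)
= (−10m + 10 − 20n + 18mn − 18n + 36n^2)(−2 + 5n + 2m)    [distributive law]
= (−10m + 10 − 38n + 18mn + 36n^2)(−2 + 5n + 2m)    [combine like terms]
= 20m − 50mn − 20m^2 − 20 + 50n + 20m + 76n − 190n^2 − 76mn − 36mn + 90mn^2 + 36m^2n − 72n^2 + 180n^3 + 72mn^2    [distributive law]
= 40m − 162mn − 20m^2 − 20 + 126n − 262n^2 + 162mn^2 + 36m^2n + 180n^3    [combine like terms]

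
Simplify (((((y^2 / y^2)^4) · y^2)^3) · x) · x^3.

x^4·y^6

(((((y^2 / y^2)^4) · y^2)^3) · x) · x^3
= (((((y^2 / y^2)^4)^3) · ((y^2)^3)) · x) · x^3    [power of a product]
= ((((y^2 / y^2)^12) · ((y^2)^3)) · x) · x^3    [power of a power]
= (((((y^2)^12) / ((y^2)^12)) · ((y^2)^3)) · x) · x^3    [power of a quotient]
= (((y^24 / ((y^2)^12)) · ((y^2)^3)) · x) · x^3    [power of a power]
= (((y^24 / y^24) · ((y^2)^3)) · x) · x^3    [power of a power]
= ((y^0 · ((y^2)^3)) · x) · x^3    [quotient of powers]
= ((y^0 · y^6) · x) · x^3    [power of a power]
= (y^6 · x) · x^3    [product of powers]
= x^4·y^6    [product of powers]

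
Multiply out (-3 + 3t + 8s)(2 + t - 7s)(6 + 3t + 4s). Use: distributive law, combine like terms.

-36 + 198s + 27t² + 45st - 188s² + 9t³ - 27st² - 220s²t - 224s³

(-3 + 3t + 8s)(2 + t - 7s)(6 + 3t + 4s)
= (-6 - 3t + 21s + 6t + 3t² - 21st + 16s + 8st - 56s²)(6 + 3t + 4s)    [distributive law]
= (-6 + 3t + 37s + 3t² - 13st - 56s²)(6 + 3t + 4s)    [combine like terms]
= -36 - 18t - 24s + 18t + 9t² + 12st + 222s + 111st + 148s² + 18t² + 9t³ + 12st² - 78st - 39st² - 52s²t - 336s² - 168s²t - 224s³    [distributive law]
= -36 + 198s + 27t² + 45st - 188s² + 9t³ - 27st² - 220s²t - 224s³    [combine like terms]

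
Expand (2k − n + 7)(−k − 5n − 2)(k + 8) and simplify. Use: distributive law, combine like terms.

(2k − n + 7)(−k − 5n − 2)(k + 8)
= (−2k^2 − 10kn − 4k + kn + 5n^2 + 2n − 7k − 35n − 14)(k + 8)    [distributive law]
= (−2k^2 − 9kn − 11k + 5n^2 − 33n − 14)(k + 8)    [combine like terms]
= −2k^3 − 16k^2 − 9k^2n − 72kn − 11k^2 − 88k + 5kn^2 + 40n^2 − 33kn − 264n − 14k − 112    [distributive law]
= −2k^3 − 27k^2 − 9k^2n − 105kn − 102k + 5kn^2 + 40n^2 − 264n − 112    [combine like terms]

−2k^3 − 27k^2 − 9k^2n − 105kn − 102k + 5kn^2 + 40n^2 − 264n − 112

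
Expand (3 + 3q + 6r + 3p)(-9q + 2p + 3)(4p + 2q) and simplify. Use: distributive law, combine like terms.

(3 + 3q + 6r + 3p)(-9q + 2p + 3)(4p + 2q)
= (-27q + 6p + 9 - 27q² + 6pq + 9q - 54qr + 12pr + 18r - 27pq + 6p² + 9p)(4p + 2q)    [distributive law]
= (-18q + 15p + 9 - 27q² - 21pq - 54qr + 12pr + 18r + 6p²)(4p + 2q)    [combine like terms]
= -72pq - 36q² + 60p² + 30pq + 36p + 18q - 108pq² - 54q³ - 84p²q - 42pq² - 216pqr - 108q²r + 48p²r + 24pqr + 72pr + 36qr + 24p³ + 12p²q    [distributive law]
= -42pq - 36q² + 60p² + 36p + 18q - 150pq² - 54q³ - 72p²q - 192pqr - 108q²r + 48p²r + 72pr + 36qr + 24p³    [combine like terms]

-42pq - 36q² + 60p² + 36p + 18q - 150pq² - 54q³ - 72p²q - 192pqr - 108q²r + 48p²r + 72pr + 36qr + 24p³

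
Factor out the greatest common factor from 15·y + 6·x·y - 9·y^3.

15·y + 6·x·y - 9·y^3
= 3(5·y + 2·x·y - 3·y^3)    [factor out 3]
= 3·y(5 + 2·x - 3·y^2)    [factor out y]

3·y(5 + 2·x - 3·y^2)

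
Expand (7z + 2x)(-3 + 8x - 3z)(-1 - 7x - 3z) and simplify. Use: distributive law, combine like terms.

(7z + 2x)(-3 + 8x - 3z)(-1 - 7x - 3z)
= (-21z + 56xz - 21z² - 6x + 16x² - 6xz)(-1 - 7x - 3z)    [distributive law]
= (-21z + 50xz - 21z² - 6x + 16x²)(-1 - 7x - 3z)    [combine like terms]
= 21z + 147xz + 63z² - 50xz - 350x²z - 150xz² + 21z² + 147xz² + 63z³ + 6x + 42x² + 18xz - 16x² - 112x³ - 48x²z    [distributive law]
= 21z + 115xz + 84z² - 398x²z - 3xz² + 63z³ + 6x + 26x² - 112x³    [combine like terms]

21z + 115xz + 84z² - 398x²z - 3xz² + 63z³ + 6x + 26x² - 112x³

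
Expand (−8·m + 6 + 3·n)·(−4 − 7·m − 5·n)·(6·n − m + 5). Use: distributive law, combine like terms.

(−8·m + 6 + 3·n)·(−4 − 7·m − 5·n)·(6·n − m + 5)
= (32·m + 56·m² + 40·m·n − 24 − 42·m − 30·n − 12·n − 21·m·n − 15·n²)·(6·n − m + 5)    [distributive law]
= (−10·m + 56·m² + 19·m·n − 24 − 42·n − 15·n²)·(6·n − m + 5)    [combine like terms]
= −60·m·n + 10·m² − 50·m + 336·m²·n − 56·m³ + 280·m² + 114·m·n² − 19·m²·n + 95·m·n − 144·n + 24·m − 120 − 252·n² + 42·m·n − 210·n − 90·n³ + 15·m·n² − 75·n²    [distributive law]
= 77·m·n + 290·m² − 26·m + 317·m²·n − 56·m³ + 129·m·n² − 354·n − 120 − 327·n² − 90·n³    [combine like terms]

77·m·n + 290·m² − 26·m + 317·m²·n − 56·m³ + 129·m·n² − 354·n − 120 − 327·n² − 90·n³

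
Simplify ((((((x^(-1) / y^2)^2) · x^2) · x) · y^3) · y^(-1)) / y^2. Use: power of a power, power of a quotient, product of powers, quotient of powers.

xy^(-4)

((((((x^(-1) / y^2)^2) · x^2) · x) · y^3) · y^(-1)) / y^2
= (((((((x^(-1))^2) / ((y^2)^2)) · x^2) · x) · y^3) · y^(-1)) / y^2    [power of a quotient]
= (((((x^(-2) / ((y^2)^2)) · x^2) · x) · y^3) · y^(-1)) / y^2    [power of a power]
= (((((x^(-2) / y^4) · x^2) · x) · y^3) · y^(-1)) / y^2    [power of a power]
= xy^(-4)    [quotient of powers; product of powers]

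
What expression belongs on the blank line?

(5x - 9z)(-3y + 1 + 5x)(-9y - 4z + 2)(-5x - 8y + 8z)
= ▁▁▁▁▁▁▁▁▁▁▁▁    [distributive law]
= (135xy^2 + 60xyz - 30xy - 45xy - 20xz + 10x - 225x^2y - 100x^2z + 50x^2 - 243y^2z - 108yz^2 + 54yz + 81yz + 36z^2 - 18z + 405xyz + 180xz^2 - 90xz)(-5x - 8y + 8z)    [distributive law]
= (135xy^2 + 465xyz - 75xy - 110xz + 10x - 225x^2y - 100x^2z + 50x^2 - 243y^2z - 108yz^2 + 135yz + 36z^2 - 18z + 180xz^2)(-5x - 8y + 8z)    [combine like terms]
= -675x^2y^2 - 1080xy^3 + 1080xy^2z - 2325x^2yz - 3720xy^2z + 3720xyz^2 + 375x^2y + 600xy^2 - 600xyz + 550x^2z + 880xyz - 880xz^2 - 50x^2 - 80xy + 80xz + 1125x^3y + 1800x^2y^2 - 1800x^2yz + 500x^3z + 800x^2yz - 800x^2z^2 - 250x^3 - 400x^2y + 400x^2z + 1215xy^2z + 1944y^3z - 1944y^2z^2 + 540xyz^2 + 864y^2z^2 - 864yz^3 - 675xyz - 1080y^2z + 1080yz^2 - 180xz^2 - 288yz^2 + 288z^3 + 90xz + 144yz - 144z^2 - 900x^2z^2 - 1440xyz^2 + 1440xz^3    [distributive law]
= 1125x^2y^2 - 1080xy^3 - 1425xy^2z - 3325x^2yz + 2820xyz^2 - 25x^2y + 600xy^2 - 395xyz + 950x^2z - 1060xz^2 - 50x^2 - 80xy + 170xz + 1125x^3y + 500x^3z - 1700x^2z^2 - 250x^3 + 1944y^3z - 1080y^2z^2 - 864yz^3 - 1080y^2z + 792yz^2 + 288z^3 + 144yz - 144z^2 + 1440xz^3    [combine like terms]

After distributive law, the bracketed line is:

(-15xy + 5x + 25x^2 + 27yz - 9z - 45xz)(-9y - 4z + 2)(-5x - 8y + 8z)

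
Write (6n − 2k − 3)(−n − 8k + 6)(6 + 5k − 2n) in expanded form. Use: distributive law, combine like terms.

−114n^2 + 62kn^2 + 12n^3 − 105kn − 262k^2n + 270n + 156k^2 + 80k^3 − 18k − 108

(6n − 2k − 3)(−n − 8k + 6)(6 + 5k − 2n)
= (−6n^2 − 48kn + 36n + 2kn + 16k^2 − 12k + 3n + 24k − 18)(6 + 5k − 2n)    [distributive law]
= (−6n^2 − 46kn + 39n + 16k^2 + 12k − 18)(6 + 5k − 2n)    [combine like terms]
= −36n^2 − 30kn^2 + 12n^3 − 276kn − 230k^2n + 92kn^2 + 234n + 195kn − 78n^2 + 96k^2 + 80k^3 − 32k^2n + 72k + 60k^2 − 24kn − 108 − 90k + 36n    [distributive law]
= −114n^2 + 62kn^2 + 12n^3 − 105kn − 262k^2n + 270n + 156k^2 + 80k^3 − 18k − 108    [combine like terms]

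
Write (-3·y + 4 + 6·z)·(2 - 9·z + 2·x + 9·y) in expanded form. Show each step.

(-3·y + 4 + 6·z)·(2 - 9·z + 2·x + 9·y)
= -6·y + 27·y·z - 6·x·y - 27·y^2 + 8 - 36·z + 8·x + 36·y + 12·z - 54·z^2 + 12·x·z + 54·y·z    [distributive law]
= 30·y + 81·y·z - 6·x·y - 27·y^2 + 8 - 24·z + 8·x - 54·z^2 + 12·x·z    [combine like terms]

30·y + 81·y·z - 6·x·y - 27·y^2 + 8 - 24·z + 8·x - 54·z^2 + 12·x·z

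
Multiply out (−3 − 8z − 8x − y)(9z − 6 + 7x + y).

(−3 − 8z − 8x − y)(9z − 6 + 7x + y)
= −27z + 18 − 21x − 3y − 72z^2 + 48z − 56xz − 8yz − 72xz + 48x − 56x^2 − 8xy − 9yz + 6y − 7xy − y^2    [distributive law]
= 21z + 18 + 27x + 3y − 72z^2 − 128xz − 17yz − 56x^2 − 15xy − y^2    [combine like terms]

21z + 18 + 27x + 3y − 72z^2 − 128xz − 17yz − 56x^2 − 15xy − y^2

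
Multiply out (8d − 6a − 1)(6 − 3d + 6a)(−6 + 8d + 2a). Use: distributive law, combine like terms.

−354d + 552d^2 − 630ad − 192d^3 + 480ad^2 − 156a^2d + 240a + 132a^2 − 72a^3 + 36

(8d − 6a − 1)(6 − 3d + 6a)(−6 + 8d + 2a)
= (48d − 24d^2 + 48ad − 36a + 18ad − 36a^2 − 6 + 3d − 6a)(−6 + 8d + 2a)    [distributive law]
= (51d − 24d^2 + 66ad − 42a − 36a^2 − 6)(−6 + 8d + 2a)    [combine like terms]
= −306d + 408d^2 + 102ad + 144d^2 − 192d^3 − 48ad^2 − 396ad + 528ad^2 + 132a^2d + 252a − 336ad − 84a^2 + 216a^2 − 288a^2d − 72a^3 + 36 − 48d − 12a    [distributive law]
= −354d + 552d^2 − 630ad − 192d^3 + 480ad^2 − 156a^2d + 240a + 132a^2 − 72a^3 + 36    [combine like terms]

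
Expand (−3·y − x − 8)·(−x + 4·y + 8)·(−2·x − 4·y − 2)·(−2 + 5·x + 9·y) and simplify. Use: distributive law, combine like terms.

(−3·y − x − 8)·(−x + 4·y + 8)·(−2·x − 4·y − 2)·(−2 + 5·x + 9·y)
= (3·x·y − 12·y^2 − 24·y + x^2 − 4·x·y − 8·x + 8·x − 32·y − 64)·(−2·x − 4·y − 2)·(−2 + 5·x + 9·y)    [distributive law]
= (−x·y − 12·y^2 − 56·y + x^2 − 64)·(−2·x − 4·y − 2)·(−2 + 5·x + 9·y)    [combine like terms]
= (2·x^2·y + 4·x·y^2 + 2·x·y + 24·x·y^2 + 48·y^3 + 24·y^2 + 112·x·y + 224·y^2 + 112·y − 2·x^3 − 4·x^2·y − 2·x^2 + 128·x + 256·y + 128)·(−2 + 5·x + 9·y)    [distributive law]
= (−2·x^2·y + 28·x·y^2 + 114·x·y + 48·y^3 + 248·y^2 + 368·y − 2·x^3 − 2·x^2 + 128·x + 128)·(−2 + 5·x + 9·y)    [combine like terms]
= 4·x^2·y − 10·x^3·y − 18·x^2·y^2 − 56·x·y^2 + 140·x^2·y^2 + 252·x·y^3 − 228·x·y + 570·x^2·y + 1026·x·y^2 − 96·y^3 + 240·x·y^3 + 432·y^4 − 496·y^2 + 1240·x·y^2 + 2232·y^3 − 736·y + 1840·x·y + 3312·y^2 + 4·x^3 − 10·x^4 − 18·x^3·y + 4·x^2 − 10·x^3 − 18·x^2·y − 256·x + 640·x^2 + 1152·x·y − 256 + 640·x + 1152·y    [distributive law]
= 556·x^2·y − 28·x^3·y + 122·x^2·y^2 + 2210·x·y^2 + 492·x·y^3 + 2764·x·y + 2136·y^3 + 432·y^4 + 2816·y^2 + 416·y − 6·x^3 − 10·x^4 + 644·x^2 + 384·x − 256    [combine like terms]

556·x^2·y − 28·x^3·y + 122·x^2·y^2 + 2210·x·y^2 + 492·x·y^3 + 2764·x·y + 2136·y^3 + 432·y^4 + 2816·y^2 + 416·y − 6·x^3 − 10·x^4 + 644·x^2 + 384·x − 256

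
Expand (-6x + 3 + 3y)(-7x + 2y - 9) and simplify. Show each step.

42x^2 - 33xy + 33x - 21y - 27 + 6y^2

(-6x + 3 + 3y)(-7x + 2y - 9)
= 42x^2 - 12xy + 54x - 21x + 6y - 27 - 21xy + 6y^2 - 27y    [distributive law]
= 42x^2 - 33xy + 33x - 21y - 27 + 6y^2    [combine like terms]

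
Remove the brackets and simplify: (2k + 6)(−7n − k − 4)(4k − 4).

(2k + 6)(−7n − k − 4)(4k − 4)
= (−14kn − 2k^2 − 8k − 42n − 6k − 24)(4k − 4)    [distributive law]
= (−14kn − 2k^2 − 14k − 42n − 24)(4k − 4)    [combine like terms]
= −56k^2n + 56kn − 8k^3 + 8k^2 − 56k^2 + 56k − 168kn + 168n − 96k + 96    [distributive law]
= −56k^2n − 112kn − 8k^3 − 48k^2 − 40k + 168n + 96    [combine like terms]

−56k^2n − 112kn − 8k^3 − 48k^2 − 40k + 168n + 96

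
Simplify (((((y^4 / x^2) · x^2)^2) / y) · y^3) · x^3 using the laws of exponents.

(((((y^4 / x^2) · x^2)^2) / y) · y^3) · x^3
= (((((y^4 / x^2)^2) · ((x^2)^2)) / y) · y^3) · x^3    [power of a product]
= ((((((y^4)^2) / ((x^2)^2)) · ((x^2)^2)) / y) · y^3) · x^3    [power of a quotient]
= ((((y^8 / ((x^2)^2)) · ((x^2)^2)) / y) · y^3) · x^3    [power of a power]
= ((((y^8 / x^4) · ((x^2)^2)) / y) · y^3) · x^3    [power of a power]
= ((((y^8 / x^4) · x^4) / y) · y^3) · x^3    [power of a power]
= x^3y^10    [quotient of powers; product of powers]

x^3y^10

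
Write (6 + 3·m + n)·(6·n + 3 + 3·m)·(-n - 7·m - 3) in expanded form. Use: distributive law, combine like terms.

(6 + 3·m + n)·(6·n + 3 + 3·m)·(-n - 7·m - 3)
= (36·n + 18 + 18·m + 18·m·n + 9·m + 9·m² + 6·n² + 3·n + 3·m·n)·(-n - 7·m - 3)    [distributive law]
= (39·n + 18 + 27·m + 21·m·n + 9·m² + 6·n²)·(-n - 7·m - 3)    [combine like terms]
= -39·n² - 273·m·n - 117·n - 18·n - 126·m - 54 - 27·m·n - 189·m² - 81·m - 21·m·n² - 147·m²·n - 63·m·n - 9·m²·n - 63·m³ - 27·m² - 6·n³ - 42·m·n² - 18·n²    [distributive law]
= -57·n² - 363·m·n - 135·n - 207·m - 54 - 216·m² - 63·m·n² - 156·m²·n - 63·m³ - 6·n³    [combine like terms]

-57·n² - 363·m·n - 135·n - 207·m - 54 - 216·m² - 63·m·n² - 156·m²·n - 63·m³ - 6·n³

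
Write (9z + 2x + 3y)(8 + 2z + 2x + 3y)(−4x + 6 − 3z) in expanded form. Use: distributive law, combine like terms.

(9z + 2x + 3y)(8 + 2z + 2x + 3y)(−4x + 6 − 3z)
= (72z + 18z^2 + 18xz + 27yz + 16x + 4xz + 4x^2 + 6xy + 24y + 6yz + 6xy + 9y^2)(−4x + 6 − 3z)    [distributive law]
= (72z + 18z^2 + 22xz + 33yz + 16x + 4x^2 + 12xy + 24y + 9y^2)(−4x + 6 − 3z)    [combine like terms]
= −288xz + 432z − 216z^2 − 72xz^2 + 108z^2 − 54z^3 − 88x^2z + 132xz − 66xz^2 − 132xyz + 198yz − 99yz^2 − 64x^2 + 96x − 48xz − 16x^3 + 24x^2 − 12x^2z − 48x^2y + 72xy − 36xyz − 96xy + 144y − 72yz − 36xy^2 + 54y^2 − 27y^2z    [distributive law]
= −204xz + 432z − 108z^2 − 138xz^2 − 54z^3 − 100x^2z − 168xyz + 126yz − 99yz^2 − 40x^2 + 96x − 16x^3 − 48x^2y − 24xy + 144y − 36xy^2 + 54y^2 − 27y^2z    [combine like terms]

−204xz + 432z − 108z^2 − 138xz^2 − 54z^3 − 100x^2z − 168xyz + 126yz − 99yz^2 − 40x^2 + 96x − 16x^3 − 48x^2y − 24xy + 144y − 36xy^2 + 54y^2 − 27y^2z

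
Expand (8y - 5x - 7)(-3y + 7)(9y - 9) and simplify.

-216y^3 + 909y^2 - 1134y + 135xy^2 - 450xy + 315x + 441

(8y - 5x - 7)(-3y + 7)(9y - 9)
= (-24y^2 + 56y + 15xy - 35x + 21y - 49)(9y - 9)    [distributive law]
= (-24y^2 + 77y + 15xy - 35x - 49)(9y - 9)    [combine like terms]
= -216y^3 + 216y^2 + 693y^2 - 693y + 135xy^2 - 135xy - 315xy + 315x - 441y + 441    [distributive law]
= -216y^3 + 909y^2 - 1134y + 135xy^2 - 450xy + 315x + 441    [combine like terms]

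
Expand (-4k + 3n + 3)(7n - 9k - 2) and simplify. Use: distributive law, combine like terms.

(-4k + 3n + 3)(7n - 9k - 2)
= -28kn + 36k^2 + 8k + 21n^2 - 27kn - 6n + 21n - 27k - 6    [distributive law]
= -55kn + 36k^2 - 19k + 21n^2 + 15n - 6    [combine like terms]

-55kn + 36k^2 - 19k + 21n^2 + 15n - 6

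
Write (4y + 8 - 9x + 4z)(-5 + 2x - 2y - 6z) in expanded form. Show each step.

-36y + 26xy - 8y^2 - 32yz - 40 + 61x - 68z - 18x^2 + 62xz - 24z^2

(4y + 8 - 9x + 4z)(-5 + 2x - 2y - 6z)
= -20y + 8xy - 8y^2 - 24yz - 40 + 16x - 16y - 48z + 45x - 18x^2 + 18xy + 54xz - 20z + 8xz - 8yz - 24z^2    [distributive law]
= -36y + 26xy - 8y^2 - 32yz - 40 + 61x - 68z - 18x^2 + 62xz - 24z^2    [combine like terms]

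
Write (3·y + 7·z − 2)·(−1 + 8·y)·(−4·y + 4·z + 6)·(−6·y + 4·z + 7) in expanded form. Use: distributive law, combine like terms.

(3·y + 7·z − 2)·(−1 + 8·y)·(−4·y + 4·z + 6)·(−6·y + 4·z + 7)
= (−3·y + 24·y^2 − 7·z + 56·y·z + 2 − 16·y)·(−4·y + 4·z + 6)·(−6·y + 4·z + 7)    [distributive law]
= (−19·y + 24·y^2 − 7·z + 56·y·z + 2)·(−4·y + 4·z + 6)·(−6·y + 4·z + 7)    [combine like terms]
= (76·y^2 − 76·y·z − 114·y − 96·y^3 + 96·y^2·z + 144·y^2 + 28·y·z − 28·z^2 − 42·z − 224·y^2·z + 224·y·z^2 + 336·y·z − 8·y + 8·z + 12)·(−6·y + 4·z + 7)    [distributive law]
= (220·y^2 + 288·y·z − 122·y − 96·y^3 − 128·y^2·z − 28·z^2 − 34·z + 224·y·z^2 + 12)·(−6·y + 4·z + 7)    [combine like terms]
= −1320·y^3 + 880·y^2·z + 1540·y^2 − 1728·y^2·z + 1152·y·z^2 + 2016·y·z + 732·y^2 − 488·y·z − 854·y + 576·y^4 − 384·y^3·z − 672·y^3 + 768·y^3·z − 512·y^2·z^2 − 896·y^2·z + 168·y·z^2 − 112·z^3 − 196·z^2 + 204·y·z − 136·z^2 − 238·z − 1344·y^2·z^2 + 896·y·z^3 + 1568·y·z^2 − 72·y + 48·z + 84    [distributive law]
= −1992·y^3 − 1744·y^2·z + 2272·y^2 + 2888·y·z^2 + 1732·y·z − 926·y + 576·y^4 + 384·y^3·z − 1856·y^2·z^2 − 112·z^3 − 332·z^2 − 190·z + 896·y·z^3 + 84    [combine like terms]

−1992·y^3 − 1744·y^2·z + 2272·y^2 + 2888·y·z^2 + 1732·y·z − 926·y + 576·y^4 + 384·y^3·z − 1856·y^2·z^2 − 112·z^3 − 332·z^2 − 190·z + 896·y·z^3 + 84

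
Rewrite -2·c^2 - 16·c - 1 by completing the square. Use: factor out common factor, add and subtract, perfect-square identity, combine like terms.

-2(c + 4)^2 + 31

-2·c^2 - 16·c - 1
= -2(c^2 + 8·c) - 1    [factor out -2 from the c-terms]
= -2(c^2 + 8·c + 16 - 16) - 1    [add and subtract 16 inside the bracket]
= -2(c + 4)^2 + 32 - 1    [perfect-square identity]
= -2(c + 4)^2 + 31    [combine constants]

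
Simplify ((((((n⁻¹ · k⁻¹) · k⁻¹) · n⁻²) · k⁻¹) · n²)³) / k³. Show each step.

k⁻¹²n⁻³

((((((n⁻¹ · k⁻¹) · k⁻¹) · n⁻²) · k⁻¹) · n²)³) / k³
= ((((((n⁻¹ · k⁻¹) · k⁻¹) · n⁻²) · k⁻¹)³) · ((n²)³)) / k³    [power of a product]
= ((((((n⁻¹ · k⁻¹) · k⁻¹) · n⁻²)³) · ((k⁻¹)³)) · ((n²)³)) / k³    [power of a product]
= ((((((n⁻¹ · k⁻¹) · k⁻¹)³) · ((n⁻²)³)) · ((k⁻¹)³)) · ((n²)³)) / k³    [power of a product]
= ((((((n⁻¹ · k⁻¹)³) · ((k⁻¹)³)) · ((n⁻²)³)) · ((k⁻¹)³)) · ((n²)³)) / k³    [power of a product]
= (((((((n⁻¹)³) · ((k⁻¹)³)) · ((k⁻¹)³)) · ((n⁻²)³)) · ((k⁻¹)³)) · ((n²)³)) / k³    [power of a product]
= (((((n⁻³ · ((k⁻¹)³)) · ((k⁻¹)³)) · ((n⁻²)³)) · ((k⁻¹)³)) · ((n²)³)) / k³    [power of a power]
= (((((n⁻³ · k⁻³) · ((k⁻¹)³)) · ((n⁻²)³)) · ((k⁻¹)³)) · ((n²)³)) / k³    [power of a power]
= (((((n⁻³ · k⁻³) · k⁻³) · ((n⁻²)³)) · ((k⁻¹)³)) · ((n²)³)) / k³    [power of a power]
= (((((n⁻³ · k⁻³) · k⁻³) · n⁻⁶) · ((k⁻¹)³)) · ((n²)³)) / k³    [power of a power]
= (((((n⁻³ · k⁻³) · k⁻³) · n⁻⁶) · k⁻³) · ((n²)³)) / k³    [power of a power]
= (((((n⁻³ · k⁻³) · k⁻³) · n⁻⁶) · k⁻³) · n⁶) / k³    [power of a power]
= k⁻¹²n⁻³    [quotient of powers; product of powers]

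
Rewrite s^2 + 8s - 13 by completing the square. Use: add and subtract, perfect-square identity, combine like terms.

(s + 4)^2 - 29

s^2 + 8s - 13
= s^2 + 8s + 16 - 16 - 13    [add and subtract 16]
= (s + 4)^2 - 16 - 13    [perfect-square identity]
= (s + 4)^2 - 29    [combine constants]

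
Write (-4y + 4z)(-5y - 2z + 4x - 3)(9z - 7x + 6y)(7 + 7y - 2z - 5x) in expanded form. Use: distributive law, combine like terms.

864y^2z + 516y^3z - 1308y^2z^2 + 184xy^2z - 2600xy^2 - 2252xy^3 + 1964x^2y^2 + 1344y^3 + 840y^4 - 1920yz^2 - 192yz^3 + 2108xyz^2 + 828xyz - 1188x^2yz + 1204x^2y - 560x^3y + 252yz - 588xy + 504y^2 - 288z^3 + 144z^4 - 40xz^3 + 1772xz^2 - 776x^2z^2 - 1204x^2z + 560x^3z - 756z^2 + 588xz

(-4y + 4z)(-5y - 2z + 4x - 3)(9z - 7x + 6y)(7 + 7y - 2z - 5x)
= (20y^2 + 8yz - 16xy + 12y - 20yz - 8z^2 + 16xz - 12z)(9z - 7x + 6y)(7 + 7y - 2z - 5x)    [distributive law]
= (20y^2 - 12yz - 16xy + 12y - 8z^2 + 16xz - 12z)(9z - 7x + 6y)(7 + 7y - 2z - 5x)    [combine like terms]
= (180y^2z - 140xy^2 + 120y^3 - 108yz^2 + 84xyz - 72y^2z - 144xyz + 112x^2y - 96xy^2 + 108yz - 84xy + 72y^2 - 72z^3 + 56xz^2 - 48yz^2 + 144xz^2 - 112x^2z + 96xyz - 108z^2 + 84xz - 72yz)(7 + 7y - 2z - 5x)    [distributive law]
= (108y^2z - 236xy^2 + 120y^3 - 156yz^2 + 36xyz + 112x^2y + 36yz - 84xy + 72y^2 - 72z^3 + 200xz^2 - 112x^2z - 108z^2 + 84xz)(7 + 7y - 2z - 5x)    [combine like terms]
= 756y^2z + 756y^3z - 216y^2z^2 - 540xy^2z - 1652xy^2 - 1652xy^3 + 472xy^2z + 1180x^2y^2 + 840y^3 + 840y^4 - 240y^3z - 600xy^3 - 1092yz^2 - 1092y^2z^2 + 312yz^3 + 780xyz^2 + 252xyz + 252xy^2z - 72xyz^2 - 180x^2yz + 784x^2y + 784x^2y^2 - 224x^2yz - 560x^3y + 252yz + 252y^2z - 72yz^2 - 180xyz - 588xy - 588xy^2 + 168xyz + 420x^2y + 504y^2 + 504y^3 - 144y^2z - 360xy^2 - 504z^3 - 504yz^3 + 144z^4 + 360xz^3 + 1400xz^2 + 1400xyz^2 - 400xz^3 - 1000x^2z^2 - 784x^2z - 784x^2yz + 224x^2z^2 + 560x^3z - 756z^2 - 756yz^2 + 216z^3 + 540xz^2 + 588xz + 588xyz - 168xz^2 - 420x^2z    [distributive law]
= 864y^2z + 516y^3z - 1308y^2z^2 + 184xy^2z - 2600xy^2 - 2252xy^3 + 1964x^2y^2 + 1344y^3 + 840y^4 - 1920yz^2 - 192yz^3 + 2108xyz^2 + 828xyz - 1188x^2yz + 1204x^2y - 560x^3y + 252yz - 588xy + 504y^2 - 288z^3 + 144z^4 - 40xz^3 + 1772xz^2 - 776x^2z^2 - 1204x^2z + 560x^3z - 756z^2 + 588xz    [combine like terms]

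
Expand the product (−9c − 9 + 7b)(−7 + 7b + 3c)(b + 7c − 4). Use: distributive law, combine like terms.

−580bc + 360c² + 297c + 301b²c − 321bc² − 189c³ + 511b − 252 − 308b² + 49b³

(−9c − 9 + 7b)(−7 + 7b + 3c)(b + 7c − 4)
= (63c − 63bc − 27c² + 63 − 63b − 27c − 49b + 49b² + 21bc)(b + 7c − 4)    [distributive law]
= (36c − 42bc − 27c² + 63 − 112b + 49b²)(b + 7c − 4)    [combine like terms]
= 36bc + 252c² − 144c − 42b²c − 294bc² + 168bc − 27bc² − 189c³ + 108c² + 63b + 441c − 252 − 112b² − 784bc + 448b + 49b³ + 343b²c − 196b²    [distributive law]
= −580bc + 360c² + 297c + 301b²c − 321bc² − 189c³ + 511b − 252 − 308b² + 49b³    [combine like terms]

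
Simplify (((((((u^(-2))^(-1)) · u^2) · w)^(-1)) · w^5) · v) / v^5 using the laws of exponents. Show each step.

(((((((u^(-2))^(-1)) · u^2) · w)^(-1)) · w^5) · v) / v^5
= (((((((u^(-2))^(-1)) · u^2)^(-1)) · (w^(-1))) · w^5) · v) / v^5    [power of a product]
= (((((((u^(-2))^(-1))^(-1)) · ((u^2)^(-1))) · (w^(-1))) · w^5) · v) / v^5    [power of a product]
= ((((((u^(-2))^1) · ((u^2)^(-1))) · (w^(-1))) · w^5) · v) / v^5    [power of a power]
= ((((u^(-2) · ((u^2)^(-1))) · (w^(-1))) · w^5) · v) / v^5    [power of a power]
= ((((u^(-2) · u^(-2)) · (w^(-1))) · w^5) · v) / v^5    [power of a power]
= (((u^(-4) · (w^(-1))) · w^5) · v) / v^5    [product of powers]
= u^(-4)v^(-4)w^4    [quotient of powers; product of powers]

u^(-4)v^(-4)w^4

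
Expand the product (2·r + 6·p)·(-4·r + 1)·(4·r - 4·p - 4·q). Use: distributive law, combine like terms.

(2·r + 6·p)·(-4·r + 1)·(4·r - 4·p - 4·q)
= (-8·r^2 + 2·r - 24·p·r + 6·p)·(4·r - 4·p - 4·q)    [distributive law]
= -32·r^3 + 32·p·r^2 + 32·q·r^2 + 8·r^2 - 8·p·r - 8·q·r - 96·p·r^2 + 96·p^2·r + 96·p·q·r + 24·p·r - 24·p^2 - 24·p·q    [distributive law]
= -32·r^3 - 64·p·r^2 + 32·q·r^2 + 8·r^2 + 16·p·r - 8·q·r + 96·p^2·r + 96·p·q·r - 24·p^2 - 24·p·q    [combine like terms]

-32·r^3 - 64·p·r^2 + 32·q·r^2 + 8·r^2 + 16·p·r - 8·q·r + 96·p^2·r + 96·p·q·r - 24·p^2 - 24·p·q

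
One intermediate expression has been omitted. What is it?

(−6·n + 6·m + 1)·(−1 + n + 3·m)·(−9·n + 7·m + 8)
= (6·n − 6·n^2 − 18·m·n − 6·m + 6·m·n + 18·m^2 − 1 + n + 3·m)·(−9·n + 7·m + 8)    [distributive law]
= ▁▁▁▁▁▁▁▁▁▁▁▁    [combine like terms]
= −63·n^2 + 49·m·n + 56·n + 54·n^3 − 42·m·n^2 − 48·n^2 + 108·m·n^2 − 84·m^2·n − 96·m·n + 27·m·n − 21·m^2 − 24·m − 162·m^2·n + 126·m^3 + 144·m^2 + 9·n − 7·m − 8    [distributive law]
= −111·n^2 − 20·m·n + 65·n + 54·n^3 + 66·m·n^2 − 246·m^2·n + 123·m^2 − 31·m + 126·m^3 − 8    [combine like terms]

After combine like terms, the bracketed line is:

(7·n − 6·n^2 − 12·m·n − 3·m + 18·m^2 − 1)·(−9·n + 7·m + 8)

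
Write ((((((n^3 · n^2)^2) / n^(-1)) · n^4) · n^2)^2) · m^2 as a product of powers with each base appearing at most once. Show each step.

m^2·n^34

((((((n^3 · n^2)^2) / n^(-1)) · n^4) · n^2)^2) · m^2
= ((((((n^3 · n^2)^2) / n^(-1)) · n^4)^2) · ((n^2)^2)) · m^2    [power of a product]
= ((((((n^3 · n^2)^2) / n^(-1))^2) · ((n^4)^2)) · ((n^2)^2)) · m^2    [power of a product]
= ((((((n^3 · n^2)^2)^2) / ((n^(-1))^2)) · ((n^4)^2)) · ((n^2)^2)) · m^2    [power of a quotient]
= (((((n^3 · n^2)^4) / ((n^(-1))^2)) · ((n^4)^2)) · ((n^2)^2)) · m^2    [power of a power]
= ((((((n^3)^4) · ((n^2)^4)) / ((n^(-1))^2)) · ((n^4)^2)) · ((n^2)^2)) · m^2    [power of a product]
= ((((n^12 · ((n^2)^4)) / ((n^(-1))^2)) · ((n^4)^2)) · ((n^2)^2)) · m^2    [power of a power]
= ((((n^12 · n^8) / ((n^(-1))^2)) · ((n^4)^2)) · ((n^2)^2)) · m^2    [power of a power]
= (((n^20 / ((n^(-1))^2)) · ((n^4)^2)) · ((n^2)^2)) · m^2    [product of powers]
= (((n^20 / n^(-2)) · ((n^4)^2)) · ((n^2)^2)) · m^2    [power of a power]
= ((n^22 · ((n^4)^2)) · ((n^2)^2)) · m^2    [quotient of powers]
= ((n^22 · n^8) · ((n^2)^2)) · m^2    [power of a power]
= (n^30 · ((n^2)^2)) · m^2    [product of powers]
= (n^30 · n^4) · m^2    [power of a power]
= n^34 · m^2    [product of powers]
= m^2·n^34    [rearrange]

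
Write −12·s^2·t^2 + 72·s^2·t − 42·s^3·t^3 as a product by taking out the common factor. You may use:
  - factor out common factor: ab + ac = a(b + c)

−12·s^2·t^2 + 72·s^2·t − 42·s^3·t^3
= 6(−2·s^2·t^2 + 12·s^2·t − 7·s^3·t^3)    [factor out 6]
= 6·s^2·t(−2·t + 12 − 7·s·t^2)    [factor out s^2·t]

6·s^2·t(−2·t + 12 − 7·s·t^2)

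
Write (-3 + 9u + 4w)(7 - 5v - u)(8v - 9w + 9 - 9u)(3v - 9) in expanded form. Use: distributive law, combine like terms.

-1179v^2 - 270v + 2142vw - 3969w + 1701 + 2457uv - 7047u + 360v^3 + 1167v^2w + 3204uv^2 - 7623uvw + 7938uw - 5022u^2v + 6075u^2 - 1080uv^3 + 1659uv^2w + 999u^2v^2 + 351u^2vw - 1053u^2w + 243u^3v - 729u^3 - 2376vw^2 + 2268w^2 - 480v^3w + 540v^2w^2 + 108uvw^2 - 324uw^2

(-3 + 9u + 4w)(7 - 5v - u)(8v - 9w + 9 - 9u)(3v - 9)
= (-21 + 15v + 3u + 63u - 45uv - 9u^2 + 28w - 20vw - 4uw)(8v - 9w + 9 - 9u)(3v - 9)    [distributive law]
= (-21 + 15v + 66u - 45uv - 9u^2 + 28w - 20vw - 4uw)(8v - 9w + 9 - 9u)(3v - 9)    [combine like terms]
= (-168v + 189w - 189 + 189u + 120v^2 - 135vw + 135v - 135uv + 528uv - 594uw + 594u - 594u^2 - 360uv^2 + 405uvw - 405uv + 405u^2v - 72u^2v + 81u^2w - 81u^2 + 81u^3 + 224vw - 252w^2 + 252w - 252uw - 160v^2w + 180vw^2 - 180vw + 180uvw - 32uvw + 36uw^2 - 36uw + 36u^2w)(3v - 9)    [distributive law]
= (-33v + 441w - 189 + 783u + 120v^2 - 91vw - 12uv - 882uw - 675u^2 - 360uv^2 + 553uvw + 333u^2v + 117u^2w + 81u^3 - 252w^2 - 160v^2w + 180vw^2 + 36uw^2)(3v - 9)    [combine like terms]
= -99v^2 + 297v + 1323vw - 3969w - 567v + 1701 + 2349uv - 7047u + 360v^3 - 1080v^2 - 273v^2w + 819vw - 36uv^2 + 108uv - 2646uvw + 7938uw - 2025u^2v + 6075u^2 - 1080uv^3 + 3240uv^2 + 1659uv^2w - 4977uvw + 999u^2v^2 - 2997u^2v + 351u^2vw - 1053u^2w + 243u^3v - 729u^3 - 756vw^2 + 2268w^2 - 480v^3w + 1440v^2w + 540v^2w^2 - 1620vw^2 + 108uvw^2 - 324uw^2    [distributive law]
= -1179v^2 - 270v + 2142vw - 3969w + 1701 + 2457uv - 7047u + 360v^3 + 1167v^2w + 3204uv^2 - 7623uvw + 7938uw - 5022u^2v + 6075u^2 - 1080uv^3 + 1659uv^2w + 999u^2v^2 + 351u^2vw - 1053u^2w + 243u^3v - 729u^3 - 2376vw^2 + 2268w^2 - 480v^3w + 540v^2w^2 + 108uvw^2 - 324uw^2    [combine like terms]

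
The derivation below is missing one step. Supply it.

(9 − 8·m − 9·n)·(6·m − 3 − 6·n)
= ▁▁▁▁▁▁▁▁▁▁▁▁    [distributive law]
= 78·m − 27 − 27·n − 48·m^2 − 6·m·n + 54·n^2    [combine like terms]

After distributive law, the bracketed line is:

54·m − 27 − 54·n − 48·m^2 + 24·m + 48·m·n − 54·m·n + 27·n + 54·n^2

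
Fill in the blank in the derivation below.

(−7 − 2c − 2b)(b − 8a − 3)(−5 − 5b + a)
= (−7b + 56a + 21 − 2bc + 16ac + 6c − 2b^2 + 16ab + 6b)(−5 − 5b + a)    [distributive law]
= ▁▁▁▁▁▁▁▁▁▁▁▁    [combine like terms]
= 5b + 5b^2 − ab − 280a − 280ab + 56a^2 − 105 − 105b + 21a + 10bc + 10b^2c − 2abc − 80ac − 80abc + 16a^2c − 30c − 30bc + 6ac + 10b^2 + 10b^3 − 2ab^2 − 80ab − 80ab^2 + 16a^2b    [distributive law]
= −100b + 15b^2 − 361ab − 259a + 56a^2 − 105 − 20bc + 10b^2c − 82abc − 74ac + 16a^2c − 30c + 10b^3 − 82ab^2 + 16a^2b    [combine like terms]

By combine like terms:

(−b + 56a + 21 − 2bc + 16ac + 6c − 2b^2 + 16ab)(−5 − 5b + a)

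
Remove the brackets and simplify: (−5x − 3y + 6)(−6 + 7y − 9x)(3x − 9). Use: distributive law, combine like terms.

(−5x − 3y + 6)(−6 + 7y − 9x)(3x − 9)
= (30x − 35xy + 45x² + 18y − 21y² + 27xy − 36 + 42y − 54x)(3x − 9)    [distributive law]
= (−24x − 8xy + 45x² + 60y − 21y² − 36)(3x − 9)    [combine like terms]
= −72x² + 216x − 24x²y + 72xy + 135x³ − 405x² + 180xy − 540y − 63xy² + 189y² − 108x + 324    [distributive law]
= −477x² + 108x − 24x²y + 252xy + 135x³ − 540y − 63xy² + 189y² + 324    [combine like terms]

−477x² + 108x − 24x²y + 252xy + 135x³ − 540y − 63xy² + 189y² + 324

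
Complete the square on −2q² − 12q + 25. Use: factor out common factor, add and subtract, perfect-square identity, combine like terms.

−2q² − 12q + 25
= −2(q² + 6q) + 25    [factor out -2 from the q-terms]
= −2(q² + 6q + 9 − 9) + 25    [add and subtract 9 inside the bracket]
= −2(q + 3)² + 18 + 25    [perfect-square identity]
= −2(q + 3)² + 43    [combine constants]

−2(q + 3)² + 43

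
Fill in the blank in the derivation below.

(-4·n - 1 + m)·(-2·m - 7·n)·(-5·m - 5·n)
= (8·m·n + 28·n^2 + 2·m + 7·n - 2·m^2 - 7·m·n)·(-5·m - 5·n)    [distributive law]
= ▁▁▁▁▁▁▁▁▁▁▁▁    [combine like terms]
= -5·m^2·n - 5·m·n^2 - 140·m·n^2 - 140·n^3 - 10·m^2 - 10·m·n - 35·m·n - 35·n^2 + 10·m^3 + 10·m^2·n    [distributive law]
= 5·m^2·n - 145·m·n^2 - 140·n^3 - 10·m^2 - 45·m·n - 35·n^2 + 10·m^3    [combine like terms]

Applying combine like terms to the line above:

(m·n + 28·n^2 + 2·m + 7·n - 2·m^2)·(-5·m - 5·n)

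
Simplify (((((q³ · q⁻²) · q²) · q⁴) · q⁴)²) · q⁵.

q²⁷

(((((q³ · q⁻²) · q²) · q⁴) · q⁴)²) · q⁵
= (((((q³ · q⁻²) · q²) · q⁴)²) · ((q⁴)²)) · q⁵    [power of a product]
= (((((q³ · q⁻²) · q²)²) · ((q⁴)²)) · ((q⁴)²)) · q⁵    [power of a product]
= (((((q³ · q⁻²)²) · ((q²)²)) · ((q⁴)²)) · ((q⁴)²)) · q⁵    [power of a product]
= ((((((q³)²) · ((q⁻²)²)) · ((q²)²)) · ((q⁴)²)) · ((q⁴)²)) · q⁵    [power of a product]
= ((((q⁶ · ((q⁻²)²)) · ((q²)²)) · ((q⁴)²)) · ((q⁴)²)) · q⁵    [power of a power]
= ((((q⁶ · q⁻⁴) · ((q²)²)) · ((q⁴)²)) · ((q⁴)²)) · q⁵    [power of a power]
= (((q² · ((q²)²)) · ((q⁴)²)) · ((q⁴)²)) · q⁵    [product of powers]
= (((q² · q⁴) · ((q⁴)²)) · ((q⁴)²)) · q⁵    [power of a power]
= ((q⁶ · ((q⁴)²)) · ((q⁴)²)) · q⁵    [product of powers]
= ((q⁶ · q⁸) · ((q⁴)²)) · q⁵    [power of a power]
= (q¹⁴ · ((q⁴)²)) · q⁵    [product of powers]
= (q¹⁴ · q⁸) · q⁵    [power of a power]
= q²² · q⁵    [product of powers]
= q²⁷    [product of powers]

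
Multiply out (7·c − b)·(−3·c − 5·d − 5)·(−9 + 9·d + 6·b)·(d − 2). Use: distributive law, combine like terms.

567·c^2·d − 378·c^2 − 189·c^2·d^2 − 126·b·c^2·d + 252·b·c^2 − 315·c·d^3 + 630·c·d^2 − 183·b·c·d^2 + 129·b·c·d + 315·c·d − 630·c + 474·b·c + 18·b^2·c·d − 36·b^2·c + 45·b·d^3 − 90·b·d^2 + 30·b^2·d^2 − 30·b^2·d − 45·b·d + 90·b − 60·b^2

(7·c − b)·(−3·c − 5·d − 5)·(−9 + 9·d + 6·b)·(d − 2)
= (−21·c^2 − 35·c·d − 35·c + 3·b·c + 5·b·d + 5·b)·(−9 + 9·d + 6·b)·(d − 2)    [distributive law]
= (189·c^2 − 189·c^2·d − 126·b·c^2 + 315·c·d − 315·c·d^2 − 210·b·c·d + 315·c − 315·c·d − 210·b·c − 27·b·c + 27·b·c·d + 18·b^2·c − 45·b·d + 45·b·d^2 + 30·b^2·d − 45·b + 45·b·d + 30·b^2)·(d − 2)    [distributive law]
= (189·c^2 − 189·c^2·d − 126·b·c^2 − 315·c·d^2 − 183·b·c·d + 315·c − 237·b·c + 18·b^2·c + 45·b·d^2 + 30·b^2·d − 45·b + 30·b^2)·(d − 2)    [combine like terms]
= 189·c^2·d − 378·c^2 − 189·c^2·d^2 + 378·c^2·d − 126·b·c^2·d + 252·b·c^2 − 315·c·d^3 + 630·c·d^2 − 183·b·c·d^2 + 366·b·c·d + 315·c·d − 630·c − 237·b·c·d + 474·b·c + 18·b^2·c·d − 36·b^2·c + 45·b·d^3 − 90·b·d^2 + 30·b^2·d^2 − 60·b^2·d − 45·b·d + 90·b + 30·b^2·d − 60·b^2    [distributive law]
= 567·c^2·d − 378·c^2 − 189·c^2·d^2 − 126·b·c^2·d + 252·b·c^2 − 315·c·d^3 + 630·c·d^2 − 183·b·c·d^2 + 129·b·c·d + 315·c·d − 630·c + 474·b·c + 18·b^2·c·d − 36·b^2·c + 45·b·d^3 − 90·b·d^2 + 30·b^2·d^2 − 30·b^2·d − 45·b·d + 90·b − 60·b^2    [combine like terms]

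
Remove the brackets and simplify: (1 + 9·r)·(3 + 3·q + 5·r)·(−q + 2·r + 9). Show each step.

(1 + 9·r)·(3 + 3·q + 5·r)·(−q + 2·r + 9)
= (3 + 3·q + 5·r + 27·r + 27·q·r + 45·r²)·(−q + 2·r + 9)    [distributive law]
= (3 + 3·q + 32·r + 27·q·r + 45·r²)·(−q + 2·r + 9)    [combine like terms]
= −3·q + 6·r + 27 − 3·q² + 6·q·r + 27·q − 32·q·r + 64·r² + 288·r − 27·q²·r + 54·q·r² + 243·q·r − 45·q·r² + 90·r³ + 405·r²    [distributive law]
= 24·q + 294·r + 27 − 3·q² + 217·q·r + 469·r² − 27·q²·r + 9·q·r² + 90·r³    [combine like terms]

24·q + 294·r + 27 − 3·q² + 217·q·r + 469·r² − 27·q²·r + 9·q·r² + 90·r³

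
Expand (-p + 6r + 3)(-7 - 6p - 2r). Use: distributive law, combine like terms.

-11p + 6p² - 34pr - 48r - 12r² - 21

(-p + 6r + 3)(-7 - 6p - 2r)
= 7p + 6p² + 2pr - 42r - 36pr - 12r² - 21 - 18p - 6r    [distributive law]
= -11p + 6p² - 34pr - 48r - 12r² - 21    [combine like terms]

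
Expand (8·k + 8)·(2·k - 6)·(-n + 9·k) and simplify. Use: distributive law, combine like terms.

(8·k + 8)·(2·k - 6)·(-n + 9·k)
= (16·k^2 - 48·k + 16·k - 48)·(-n + 9·k)    [distributive law]
= (16·k^2 - 32·k - 48)·(-n + 9·k)    [combine like terms]
= -16·k^2·n + 144·k^3 + 32·k·n - 288·k^2 + 48·n - 432·k    [distributive law]

-16·k^2·n + 144·k^3 + 32·k·n - 288·k^2 + 48·n - 432·k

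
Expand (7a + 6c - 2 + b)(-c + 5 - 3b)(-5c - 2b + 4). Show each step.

35ac^2 + 119abc - 203ac - 154ab + 140a + 42ab^2 + 30c^3 + 107bc^2 - 184c^2 - 195bc + 178c + 53b^2c + 64b - 40 - 34b^2 + 6b^3

(7a + 6c - 2 + b)(-c + 5 - 3b)(-5c - 2b + 4)
= (-7ac + 35a - 21ab - 6c^2 + 30c - 18bc + 2c - 10 + 6b - bc + 5b - 3b^2)(-5c - 2b + 4)    [distributive law]
= (-7ac + 35a - 21ab - 6c^2 + 32c - 19bc - 10 + 11b - 3b^2)(-5c - 2b + 4)    [combine like terms]
= 35ac^2 + 14abc - 28ac - 175ac - 70ab + 140a + 105abc + 42ab^2 - 84ab + 30c^3 + 12bc^2 - 24c^2 - 160c^2 - 64bc + 128c + 95bc^2 + 38b^2c - 76bc + 50c + 20b - 40 - 55bc - 22b^2 + 44b + 15b^2c + 6b^3 - 12b^2    [distributive law]
= 35ac^2 + 119abc - 203ac - 154ab + 140a + 42ab^2 + 30c^3 + 107bc^2 - 184c^2 - 195bc + 178c + 53b^2c + 64b - 40 - 34b^2 + 6b^3    [combine like terms]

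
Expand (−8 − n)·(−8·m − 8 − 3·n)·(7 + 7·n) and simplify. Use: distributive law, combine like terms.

(−8 − n)·(−8·m − 8 − 3·n)·(7 + 7·n)
= (64·m + 64 + 24·n + 8·m·n + 8·n + 3·n²)·(7 + 7·n)    [distributive law]
= (64·m + 64 + 32·n + 8·m·n + 3·n²)·(7 + 7·n)    [combine like terms]
= 448·m + 448·m·n + 448 + 448·n + 224·n + 224·n² + 56·m·n + 56·m·n² + 21·n² + 21·n³    [distributive law]
= 448·m + 504·m·n + 448 + 672·n + 245·n² + 56·m·n² + 21·n³    [combine like terms]

448·m + 504·m·n + 448 + 672·n + 245·n² + 56·m·n² + 21·n³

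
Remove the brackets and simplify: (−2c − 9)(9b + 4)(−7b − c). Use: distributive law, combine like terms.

126b²c + 18bc² + 137bc + 8c² + 567b² + 252b + 36c

(−2c − 9)(9b + 4)(−7b − c)
= (−18bc − 8c − 81b − 36)(−7b − c)    [distributive law]
= 126b²c + 18bc² + 56bc + 8c² + 567b² + 81bc + 252b + 36c    [distributive law]
= 126b²c + 18bc² + 137bc + 8c² + 567b² + 252b + 36c    [combine like terms]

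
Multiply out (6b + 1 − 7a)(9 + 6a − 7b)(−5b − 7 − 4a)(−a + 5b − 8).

(6b + 1 − 7a)(9 + 6a − 7b)(−5b − 7 − 4a)(−a + 5b − 8)
= (54b + 36ab − 42b^2 + 9 + 6a − 7b − 63a − 42a^2 + 49ab)(−5b − 7 − 4a)(−a + 5b − 8)    [distributive law]
= (47b + 85ab − 42b^2 + 9 − 57a − 42a^2)(−5b − 7 − 4a)(−a + 5b − 8)    [combine like terms]
= (−235b^2 − 329b − 188ab − 425ab^2 − 595ab − 340a^2b + 210b^3 + 294b^2 + 168ab^2 − 45b − 63 − 36a + 285ab + 399a + 228a^2 + 210a^2b + 294a^2 + 168a^3)(−a + 5b − 8)    [distributive law]
= (59b^2 − 374b − 498ab − 257ab^2 − 130a^2b + 210b^3 − 63 + 363a + 522a^2 + 168a^3)(−a + 5b − 8)    [combine like terms]
= −59ab^2 + 295b^3 − 472b^2 + 374ab − 1870b^2 + 2992b + 498a^2b − 2490ab^2 + 3984ab + 257a^2b^2 − 1285ab^3 + 2056ab^2 + 130a^3b − 650a^2b^2 + 1040a^2b − 210ab^3 + 1050b^4 − 1680b^3 + 63a − 315b + 504 − 363a^2 + 1815ab − 2904a − 522a^3 + 2610a^2b − 4176a^2 − 168a^4 + 840a^3b − 1344a^3    [distributive law]
= −493ab^2 − 1385b^3 − 2342b^2 + 6173ab + 2677b + 4148a^2b − 393a^2b^2 − 1495ab^3 + 970a^3b + 1050b^4 − 2841a + 504 − 4539a^2 − 1866a^3 − 168a^4    [combine like terms]

−493ab^2 − 1385b^3 − 2342b^2 + 6173ab + 2677b + 4148a^2b − 393a^2b^2 − 1495ab^3 + 970a^3b + 1050b^4 − 2841a + 504 − 4539a^2 − 1866a^3 − 168a^4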